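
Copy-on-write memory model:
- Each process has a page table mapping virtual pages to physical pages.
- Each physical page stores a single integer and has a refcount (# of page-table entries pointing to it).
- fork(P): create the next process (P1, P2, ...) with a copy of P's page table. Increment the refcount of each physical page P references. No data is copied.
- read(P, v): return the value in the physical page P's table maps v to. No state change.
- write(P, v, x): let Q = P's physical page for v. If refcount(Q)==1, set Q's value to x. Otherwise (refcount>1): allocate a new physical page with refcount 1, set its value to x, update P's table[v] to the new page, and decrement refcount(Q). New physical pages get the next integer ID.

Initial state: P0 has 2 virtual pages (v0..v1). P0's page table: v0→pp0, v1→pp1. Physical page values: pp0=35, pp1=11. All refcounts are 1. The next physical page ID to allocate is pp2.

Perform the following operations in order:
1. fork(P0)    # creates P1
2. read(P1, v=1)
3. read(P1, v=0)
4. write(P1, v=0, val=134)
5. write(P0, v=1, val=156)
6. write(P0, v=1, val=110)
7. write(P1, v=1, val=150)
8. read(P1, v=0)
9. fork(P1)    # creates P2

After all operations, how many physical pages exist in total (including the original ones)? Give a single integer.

Answer: 4

Derivation:
Op 1: fork(P0) -> P1. 2 ppages; refcounts: pp0:2 pp1:2
Op 2: read(P1, v1) -> 11. No state change.
Op 3: read(P1, v0) -> 35. No state change.
Op 4: write(P1, v0, 134). refcount(pp0)=2>1 -> COPY to pp2. 3 ppages; refcounts: pp0:1 pp1:2 pp2:1
Op 5: write(P0, v1, 156). refcount(pp1)=2>1 -> COPY to pp3. 4 ppages; refcounts: pp0:1 pp1:1 pp2:1 pp3:1
Op 6: write(P0, v1, 110). refcount(pp3)=1 -> write in place. 4 ppages; refcounts: pp0:1 pp1:1 pp2:1 pp3:1
Op 7: write(P1, v1, 150). refcount(pp1)=1 -> write in place. 4 ppages; refcounts: pp0:1 pp1:1 pp2:1 pp3:1
Op 8: read(P1, v0) -> 134. No state change.
Op 9: fork(P1) -> P2. 4 ppages; refcounts: pp0:1 pp1:2 pp2:2 pp3:1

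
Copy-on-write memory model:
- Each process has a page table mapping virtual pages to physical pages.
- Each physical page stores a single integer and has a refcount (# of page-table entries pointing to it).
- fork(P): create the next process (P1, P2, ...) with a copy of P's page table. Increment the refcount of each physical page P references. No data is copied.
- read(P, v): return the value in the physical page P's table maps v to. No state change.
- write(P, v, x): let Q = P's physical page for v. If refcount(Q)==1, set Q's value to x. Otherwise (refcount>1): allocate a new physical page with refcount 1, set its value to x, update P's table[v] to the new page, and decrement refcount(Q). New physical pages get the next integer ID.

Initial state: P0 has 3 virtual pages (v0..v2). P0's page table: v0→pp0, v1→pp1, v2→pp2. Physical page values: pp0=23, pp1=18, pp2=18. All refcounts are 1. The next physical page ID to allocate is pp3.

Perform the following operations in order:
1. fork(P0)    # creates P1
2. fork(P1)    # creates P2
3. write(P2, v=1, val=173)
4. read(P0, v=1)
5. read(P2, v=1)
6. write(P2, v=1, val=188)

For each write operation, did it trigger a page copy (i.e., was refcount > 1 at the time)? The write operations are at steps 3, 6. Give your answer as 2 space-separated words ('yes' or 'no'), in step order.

Op 1: fork(P0) -> P1. 3 ppages; refcounts: pp0:2 pp1:2 pp2:2
Op 2: fork(P1) -> P2. 3 ppages; refcounts: pp0:3 pp1:3 pp2:3
Op 3: write(P2, v1, 173). refcount(pp1)=3>1 -> COPY to pp3. 4 ppages; refcounts: pp0:3 pp1:2 pp2:3 pp3:1
Op 4: read(P0, v1) -> 18. No state change.
Op 5: read(P2, v1) -> 173. No state change.
Op 6: write(P2, v1, 188). refcount(pp3)=1 -> write in place. 4 ppages; refcounts: pp0:3 pp1:2 pp2:3 pp3:1

yes no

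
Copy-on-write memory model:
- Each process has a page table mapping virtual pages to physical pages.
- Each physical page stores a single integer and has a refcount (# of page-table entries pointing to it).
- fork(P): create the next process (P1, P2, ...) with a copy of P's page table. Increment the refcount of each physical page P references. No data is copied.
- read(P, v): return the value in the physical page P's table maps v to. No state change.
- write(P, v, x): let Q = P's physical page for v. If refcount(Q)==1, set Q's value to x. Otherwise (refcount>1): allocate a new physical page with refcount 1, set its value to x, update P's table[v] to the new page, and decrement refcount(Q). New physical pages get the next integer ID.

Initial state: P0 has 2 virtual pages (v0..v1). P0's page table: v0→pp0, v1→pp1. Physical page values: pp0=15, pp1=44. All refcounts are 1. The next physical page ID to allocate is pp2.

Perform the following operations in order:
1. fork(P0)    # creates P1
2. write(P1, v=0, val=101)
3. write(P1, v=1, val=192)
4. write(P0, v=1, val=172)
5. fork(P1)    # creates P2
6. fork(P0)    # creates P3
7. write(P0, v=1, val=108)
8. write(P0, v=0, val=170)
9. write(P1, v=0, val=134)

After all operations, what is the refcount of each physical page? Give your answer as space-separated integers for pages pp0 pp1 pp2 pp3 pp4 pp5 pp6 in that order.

Answer: 1 1 1 2 1 1 1

Derivation:
Op 1: fork(P0) -> P1. 2 ppages; refcounts: pp0:2 pp1:2
Op 2: write(P1, v0, 101). refcount(pp0)=2>1 -> COPY to pp2. 3 ppages; refcounts: pp0:1 pp1:2 pp2:1
Op 3: write(P1, v1, 192). refcount(pp1)=2>1 -> COPY to pp3. 4 ppages; refcounts: pp0:1 pp1:1 pp2:1 pp3:1
Op 4: write(P0, v1, 172). refcount(pp1)=1 -> write in place. 4 ppages; refcounts: pp0:1 pp1:1 pp2:1 pp3:1
Op 5: fork(P1) -> P2. 4 ppages; refcounts: pp0:1 pp1:1 pp2:2 pp3:2
Op 6: fork(P0) -> P3. 4 ppages; refcounts: pp0:2 pp1:2 pp2:2 pp3:2
Op 7: write(P0, v1, 108). refcount(pp1)=2>1 -> COPY to pp4. 5 ppages; refcounts: pp0:2 pp1:1 pp2:2 pp3:2 pp4:1
Op 8: write(P0, v0, 170). refcount(pp0)=2>1 -> COPY to pp5. 6 ppages; refcounts: pp0:1 pp1:1 pp2:2 pp3:2 pp4:1 pp5:1
Op 9: write(P1, v0, 134). refcount(pp2)=2>1 -> COPY to pp6. 7 ppages; refcounts: pp0:1 pp1:1 pp2:1 pp3:2 pp4:1 pp5:1 pp6:1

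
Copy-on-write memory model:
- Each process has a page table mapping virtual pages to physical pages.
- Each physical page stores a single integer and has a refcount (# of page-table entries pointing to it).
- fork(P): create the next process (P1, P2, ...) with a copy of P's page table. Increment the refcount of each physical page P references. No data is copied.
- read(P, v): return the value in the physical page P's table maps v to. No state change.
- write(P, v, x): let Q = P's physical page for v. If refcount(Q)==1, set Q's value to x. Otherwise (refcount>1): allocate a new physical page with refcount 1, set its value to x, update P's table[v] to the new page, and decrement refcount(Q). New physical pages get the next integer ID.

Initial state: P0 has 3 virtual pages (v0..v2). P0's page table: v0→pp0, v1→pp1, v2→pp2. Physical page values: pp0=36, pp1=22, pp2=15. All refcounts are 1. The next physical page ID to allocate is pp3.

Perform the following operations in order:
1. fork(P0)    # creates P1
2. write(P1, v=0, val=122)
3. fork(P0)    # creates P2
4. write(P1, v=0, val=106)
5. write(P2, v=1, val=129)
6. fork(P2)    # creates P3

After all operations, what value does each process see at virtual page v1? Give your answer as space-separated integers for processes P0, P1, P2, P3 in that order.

Op 1: fork(P0) -> P1. 3 ppages; refcounts: pp0:2 pp1:2 pp2:2
Op 2: write(P1, v0, 122). refcount(pp0)=2>1 -> COPY to pp3. 4 ppages; refcounts: pp0:1 pp1:2 pp2:2 pp3:1
Op 3: fork(P0) -> P2. 4 ppages; refcounts: pp0:2 pp1:3 pp2:3 pp3:1
Op 4: write(P1, v0, 106). refcount(pp3)=1 -> write in place. 4 ppages; refcounts: pp0:2 pp1:3 pp2:3 pp3:1
Op 5: write(P2, v1, 129). refcount(pp1)=3>1 -> COPY to pp4. 5 ppages; refcounts: pp0:2 pp1:2 pp2:3 pp3:1 pp4:1
Op 6: fork(P2) -> P3. 5 ppages; refcounts: pp0:3 pp1:2 pp2:4 pp3:1 pp4:2
P0: v1 -> pp1 = 22
P1: v1 -> pp1 = 22
P2: v1 -> pp4 = 129
P3: v1 -> pp4 = 129

Answer: 22 22 129 129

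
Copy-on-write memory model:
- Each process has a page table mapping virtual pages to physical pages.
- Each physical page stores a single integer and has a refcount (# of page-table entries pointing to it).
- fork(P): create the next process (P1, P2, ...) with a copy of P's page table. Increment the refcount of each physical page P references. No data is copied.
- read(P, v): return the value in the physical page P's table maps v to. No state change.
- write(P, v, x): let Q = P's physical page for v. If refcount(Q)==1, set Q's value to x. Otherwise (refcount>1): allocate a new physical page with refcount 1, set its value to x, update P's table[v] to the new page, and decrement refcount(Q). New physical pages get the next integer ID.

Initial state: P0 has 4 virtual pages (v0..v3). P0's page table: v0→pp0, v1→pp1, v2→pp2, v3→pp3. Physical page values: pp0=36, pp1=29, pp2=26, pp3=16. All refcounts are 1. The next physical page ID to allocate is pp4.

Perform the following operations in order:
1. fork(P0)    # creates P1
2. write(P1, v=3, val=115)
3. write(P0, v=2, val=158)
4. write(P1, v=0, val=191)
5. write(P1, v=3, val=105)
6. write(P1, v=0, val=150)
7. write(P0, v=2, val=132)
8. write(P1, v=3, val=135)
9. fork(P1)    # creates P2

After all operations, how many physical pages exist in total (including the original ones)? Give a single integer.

Op 1: fork(P0) -> P1. 4 ppages; refcounts: pp0:2 pp1:2 pp2:2 pp3:2
Op 2: write(P1, v3, 115). refcount(pp3)=2>1 -> COPY to pp4. 5 ppages; refcounts: pp0:2 pp1:2 pp2:2 pp3:1 pp4:1
Op 3: write(P0, v2, 158). refcount(pp2)=2>1 -> COPY to pp5. 6 ppages; refcounts: pp0:2 pp1:2 pp2:1 pp3:1 pp4:1 pp5:1
Op 4: write(P1, v0, 191). refcount(pp0)=2>1 -> COPY to pp6. 7 ppages; refcounts: pp0:1 pp1:2 pp2:1 pp3:1 pp4:1 pp5:1 pp6:1
Op 5: write(P1, v3, 105). refcount(pp4)=1 -> write in place. 7 ppages; refcounts: pp0:1 pp1:2 pp2:1 pp3:1 pp4:1 pp5:1 pp6:1
Op 6: write(P1, v0, 150). refcount(pp6)=1 -> write in place. 7 ppages; refcounts: pp0:1 pp1:2 pp2:1 pp3:1 pp4:1 pp5:1 pp6:1
Op 7: write(P0, v2, 132). refcount(pp5)=1 -> write in place. 7 ppages; refcounts: pp0:1 pp1:2 pp2:1 pp3:1 pp4:1 pp5:1 pp6:1
Op 8: write(P1, v3, 135). refcount(pp4)=1 -> write in place. 7 ppages; refcounts: pp0:1 pp1:2 pp2:1 pp3:1 pp4:1 pp5:1 pp6:1
Op 9: fork(P1) -> P2. 7 ppages; refcounts: pp0:1 pp1:3 pp2:2 pp3:1 pp4:2 pp5:1 pp6:2

Answer: 7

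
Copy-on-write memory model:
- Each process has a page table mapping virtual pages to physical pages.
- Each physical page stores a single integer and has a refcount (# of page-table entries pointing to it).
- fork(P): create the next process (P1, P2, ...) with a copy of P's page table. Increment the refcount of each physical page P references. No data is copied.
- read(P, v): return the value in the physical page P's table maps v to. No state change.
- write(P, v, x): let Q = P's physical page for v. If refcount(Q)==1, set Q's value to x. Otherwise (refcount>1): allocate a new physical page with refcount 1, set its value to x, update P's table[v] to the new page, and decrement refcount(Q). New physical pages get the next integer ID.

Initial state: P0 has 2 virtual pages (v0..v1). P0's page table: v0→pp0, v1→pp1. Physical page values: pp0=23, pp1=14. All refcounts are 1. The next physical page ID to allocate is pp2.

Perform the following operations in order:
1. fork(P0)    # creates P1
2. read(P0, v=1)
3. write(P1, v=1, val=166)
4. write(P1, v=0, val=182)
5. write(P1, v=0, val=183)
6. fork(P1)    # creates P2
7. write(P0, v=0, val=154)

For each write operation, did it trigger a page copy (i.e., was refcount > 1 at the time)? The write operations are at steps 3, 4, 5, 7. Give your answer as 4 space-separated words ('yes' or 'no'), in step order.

Op 1: fork(P0) -> P1. 2 ppages; refcounts: pp0:2 pp1:2
Op 2: read(P0, v1) -> 14. No state change.
Op 3: write(P1, v1, 166). refcount(pp1)=2>1 -> COPY to pp2. 3 ppages; refcounts: pp0:2 pp1:1 pp2:1
Op 4: write(P1, v0, 182). refcount(pp0)=2>1 -> COPY to pp3. 4 ppages; refcounts: pp0:1 pp1:1 pp2:1 pp3:1
Op 5: write(P1, v0, 183). refcount(pp3)=1 -> write in place. 4 ppages; refcounts: pp0:1 pp1:1 pp2:1 pp3:1
Op 6: fork(P1) -> P2. 4 ppages; refcounts: pp0:1 pp1:1 pp2:2 pp3:2
Op 7: write(P0, v0, 154). refcount(pp0)=1 -> write in place. 4 ppages; refcounts: pp0:1 pp1:1 pp2:2 pp3:2

yes yes no no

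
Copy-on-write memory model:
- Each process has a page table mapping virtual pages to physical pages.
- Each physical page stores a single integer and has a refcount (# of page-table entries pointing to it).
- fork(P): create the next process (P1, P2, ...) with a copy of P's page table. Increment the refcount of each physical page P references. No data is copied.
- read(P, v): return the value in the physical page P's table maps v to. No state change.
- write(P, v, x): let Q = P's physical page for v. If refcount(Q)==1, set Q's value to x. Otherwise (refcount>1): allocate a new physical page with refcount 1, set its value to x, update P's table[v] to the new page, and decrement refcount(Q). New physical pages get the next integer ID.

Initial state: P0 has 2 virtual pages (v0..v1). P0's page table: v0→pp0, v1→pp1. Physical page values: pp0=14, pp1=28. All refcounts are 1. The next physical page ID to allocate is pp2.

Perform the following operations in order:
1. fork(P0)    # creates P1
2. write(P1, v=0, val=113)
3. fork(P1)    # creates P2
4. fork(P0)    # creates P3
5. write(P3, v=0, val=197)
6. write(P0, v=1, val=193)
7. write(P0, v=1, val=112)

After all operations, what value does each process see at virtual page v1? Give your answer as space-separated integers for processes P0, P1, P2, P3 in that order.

Answer: 112 28 28 28

Derivation:
Op 1: fork(P0) -> P1. 2 ppages; refcounts: pp0:2 pp1:2
Op 2: write(P1, v0, 113). refcount(pp0)=2>1 -> COPY to pp2. 3 ppages; refcounts: pp0:1 pp1:2 pp2:1
Op 3: fork(P1) -> P2. 3 ppages; refcounts: pp0:1 pp1:3 pp2:2
Op 4: fork(P0) -> P3. 3 ppages; refcounts: pp0:2 pp1:4 pp2:2
Op 5: write(P3, v0, 197). refcount(pp0)=2>1 -> COPY to pp3. 4 ppages; refcounts: pp0:1 pp1:4 pp2:2 pp3:1
Op 6: write(P0, v1, 193). refcount(pp1)=4>1 -> COPY to pp4. 5 ppages; refcounts: pp0:1 pp1:3 pp2:2 pp3:1 pp4:1
Op 7: write(P0, v1, 112). refcount(pp4)=1 -> write in place. 5 ppages; refcounts: pp0:1 pp1:3 pp2:2 pp3:1 pp4:1
P0: v1 -> pp4 = 112
P1: v1 -> pp1 = 28
P2: v1 -> pp1 = 28
P3: v1 -> pp1 = 28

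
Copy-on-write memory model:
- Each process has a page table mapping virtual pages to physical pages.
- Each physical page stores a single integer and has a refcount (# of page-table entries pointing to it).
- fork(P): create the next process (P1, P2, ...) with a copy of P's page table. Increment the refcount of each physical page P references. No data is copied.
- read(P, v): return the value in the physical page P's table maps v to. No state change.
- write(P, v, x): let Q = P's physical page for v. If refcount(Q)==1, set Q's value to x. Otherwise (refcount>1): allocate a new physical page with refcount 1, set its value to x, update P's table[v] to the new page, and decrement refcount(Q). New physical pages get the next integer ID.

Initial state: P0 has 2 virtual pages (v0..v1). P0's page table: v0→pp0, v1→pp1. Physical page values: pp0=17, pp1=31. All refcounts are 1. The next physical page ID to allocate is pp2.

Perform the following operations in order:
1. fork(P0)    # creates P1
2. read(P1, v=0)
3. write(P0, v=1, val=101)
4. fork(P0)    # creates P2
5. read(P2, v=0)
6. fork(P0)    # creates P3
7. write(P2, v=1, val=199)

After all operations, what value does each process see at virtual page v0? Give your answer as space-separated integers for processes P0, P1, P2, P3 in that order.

Answer: 17 17 17 17

Derivation:
Op 1: fork(P0) -> P1. 2 ppages; refcounts: pp0:2 pp1:2
Op 2: read(P1, v0) -> 17. No state change.
Op 3: write(P0, v1, 101). refcount(pp1)=2>1 -> COPY to pp2. 3 ppages; refcounts: pp0:2 pp1:1 pp2:1
Op 4: fork(P0) -> P2. 3 ppages; refcounts: pp0:3 pp1:1 pp2:2
Op 5: read(P2, v0) -> 17. No state change.
Op 6: fork(P0) -> P3. 3 ppages; refcounts: pp0:4 pp1:1 pp2:3
Op 7: write(P2, v1, 199). refcount(pp2)=3>1 -> COPY to pp3. 4 ppages; refcounts: pp0:4 pp1:1 pp2:2 pp3:1
P0: v0 -> pp0 = 17
P1: v0 -> pp0 = 17
P2: v0 -> pp0 = 17
P3: v0 -> pp0 = 17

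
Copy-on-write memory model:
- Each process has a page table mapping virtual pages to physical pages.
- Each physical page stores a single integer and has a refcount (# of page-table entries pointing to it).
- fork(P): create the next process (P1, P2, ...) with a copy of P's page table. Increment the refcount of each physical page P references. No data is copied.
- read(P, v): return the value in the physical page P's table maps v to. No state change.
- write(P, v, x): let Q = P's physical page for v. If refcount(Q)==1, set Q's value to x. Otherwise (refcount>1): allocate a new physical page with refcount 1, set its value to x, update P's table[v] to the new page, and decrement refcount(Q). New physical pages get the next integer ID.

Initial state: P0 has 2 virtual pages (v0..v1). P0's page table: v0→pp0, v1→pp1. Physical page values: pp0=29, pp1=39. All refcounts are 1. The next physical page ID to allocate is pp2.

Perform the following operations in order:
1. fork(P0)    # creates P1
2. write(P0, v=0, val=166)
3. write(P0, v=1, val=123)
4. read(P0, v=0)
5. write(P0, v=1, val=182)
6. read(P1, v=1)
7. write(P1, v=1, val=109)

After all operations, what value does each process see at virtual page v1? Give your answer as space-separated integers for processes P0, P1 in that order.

Answer: 182 109

Derivation:
Op 1: fork(P0) -> P1. 2 ppages; refcounts: pp0:2 pp1:2
Op 2: write(P0, v0, 166). refcount(pp0)=2>1 -> COPY to pp2. 3 ppages; refcounts: pp0:1 pp1:2 pp2:1
Op 3: write(P0, v1, 123). refcount(pp1)=2>1 -> COPY to pp3. 4 ppages; refcounts: pp0:1 pp1:1 pp2:1 pp3:1
Op 4: read(P0, v0) -> 166. No state change.
Op 5: write(P0, v1, 182). refcount(pp3)=1 -> write in place. 4 ppages; refcounts: pp0:1 pp1:1 pp2:1 pp3:1
Op 6: read(P1, v1) -> 39. No state change.
Op 7: write(P1, v1, 109). refcount(pp1)=1 -> write in place. 4 ppages; refcounts: pp0:1 pp1:1 pp2:1 pp3:1
P0: v1 -> pp3 = 182
P1: v1 -> pp1 = 109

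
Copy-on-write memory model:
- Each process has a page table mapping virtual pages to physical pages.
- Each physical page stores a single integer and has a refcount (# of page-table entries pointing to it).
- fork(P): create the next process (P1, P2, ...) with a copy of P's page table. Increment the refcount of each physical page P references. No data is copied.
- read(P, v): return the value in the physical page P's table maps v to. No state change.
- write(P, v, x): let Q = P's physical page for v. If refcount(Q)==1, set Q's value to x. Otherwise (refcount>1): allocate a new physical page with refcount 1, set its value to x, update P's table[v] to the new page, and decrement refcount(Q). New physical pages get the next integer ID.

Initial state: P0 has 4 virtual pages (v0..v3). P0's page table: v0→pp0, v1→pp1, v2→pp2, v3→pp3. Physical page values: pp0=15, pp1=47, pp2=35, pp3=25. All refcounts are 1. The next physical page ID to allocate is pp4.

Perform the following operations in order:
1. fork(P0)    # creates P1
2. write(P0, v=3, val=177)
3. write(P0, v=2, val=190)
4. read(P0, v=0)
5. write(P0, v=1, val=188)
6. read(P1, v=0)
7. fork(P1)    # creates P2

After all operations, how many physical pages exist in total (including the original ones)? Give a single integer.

Op 1: fork(P0) -> P1. 4 ppages; refcounts: pp0:2 pp1:2 pp2:2 pp3:2
Op 2: write(P0, v3, 177). refcount(pp3)=2>1 -> COPY to pp4. 5 ppages; refcounts: pp0:2 pp1:2 pp2:2 pp3:1 pp4:1
Op 3: write(P0, v2, 190). refcount(pp2)=2>1 -> COPY to pp5. 6 ppages; refcounts: pp0:2 pp1:2 pp2:1 pp3:1 pp4:1 pp5:1
Op 4: read(P0, v0) -> 15. No state change.
Op 5: write(P0, v1, 188). refcount(pp1)=2>1 -> COPY to pp6. 7 ppages; refcounts: pp0:2 pp1:1 pp2:1 pp3:1 pp4:1 pp5:1 pp6:1
Op 6: read(P1, v0) -> 15. No state change.
Op 7: fork(P1) -> P2. 7 ppages; refcounts: pp0:3 pp1:2 pp2:2 pp3:2 pp4:1 pp5:1 pp6:1

Answer: 7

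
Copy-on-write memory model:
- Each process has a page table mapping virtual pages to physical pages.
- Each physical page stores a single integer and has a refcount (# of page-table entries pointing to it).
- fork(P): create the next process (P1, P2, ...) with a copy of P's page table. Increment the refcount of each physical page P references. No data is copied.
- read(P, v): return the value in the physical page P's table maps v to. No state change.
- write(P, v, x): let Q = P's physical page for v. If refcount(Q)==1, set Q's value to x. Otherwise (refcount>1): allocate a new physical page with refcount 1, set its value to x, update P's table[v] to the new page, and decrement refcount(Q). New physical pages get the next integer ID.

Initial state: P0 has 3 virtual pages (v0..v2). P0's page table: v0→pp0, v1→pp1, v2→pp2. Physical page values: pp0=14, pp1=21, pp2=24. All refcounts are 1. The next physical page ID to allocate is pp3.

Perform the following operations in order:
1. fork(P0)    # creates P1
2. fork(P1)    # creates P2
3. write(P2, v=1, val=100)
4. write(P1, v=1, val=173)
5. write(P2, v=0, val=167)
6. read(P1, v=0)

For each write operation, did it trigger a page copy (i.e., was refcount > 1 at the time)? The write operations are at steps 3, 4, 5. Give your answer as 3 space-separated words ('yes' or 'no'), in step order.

Op 1: fork(P0) -> P1. 3 ppages; refcounts: pp0:2 pp1:2 pp2:2
Op 2: fork(P1) -> P2. 3 ppages; refcounts: pp0:3 pp1:3 pp2:3
Op 3: write(P2, v1, 100). refcount(pp1)=3>1 -> COPY to pp3. 4 ppages; refcounts: pp0:3 pp1:2 pp2:3 pp3:1
Op 4: write(P1, v1, 173). refcount(pp1)=2>1 -> COPY to pp4. 5 ppages; refcounts: pp0:3 pp1:1 pp2:3 pp3:1 pp4:1
Op 5: write(P2, v0, 167). refcount(pp0)=3>1 -> COPY to pp5. 6 ppages; refcounts: pp0:2 pp1:1 pp2:3 pp3:1 pp4:1 pp5:1
Op 6: read(P1, v0) -> 14. No state change.

yes yes yes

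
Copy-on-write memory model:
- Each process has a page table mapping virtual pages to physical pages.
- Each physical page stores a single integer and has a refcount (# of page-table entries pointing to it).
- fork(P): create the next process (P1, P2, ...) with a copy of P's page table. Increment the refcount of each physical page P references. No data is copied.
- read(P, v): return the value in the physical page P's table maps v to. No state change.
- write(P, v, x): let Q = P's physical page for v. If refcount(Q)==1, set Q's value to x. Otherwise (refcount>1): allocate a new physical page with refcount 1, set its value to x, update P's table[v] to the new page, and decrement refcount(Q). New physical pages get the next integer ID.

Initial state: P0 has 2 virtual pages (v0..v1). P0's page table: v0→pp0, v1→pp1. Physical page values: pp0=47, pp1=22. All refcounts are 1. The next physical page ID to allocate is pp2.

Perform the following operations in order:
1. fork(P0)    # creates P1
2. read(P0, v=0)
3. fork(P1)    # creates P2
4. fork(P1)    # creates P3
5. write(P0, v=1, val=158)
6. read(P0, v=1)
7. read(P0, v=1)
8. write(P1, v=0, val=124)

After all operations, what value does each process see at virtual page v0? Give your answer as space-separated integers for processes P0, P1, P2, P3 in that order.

Answer: 47 124 47 47

Derivation:
Op 1: fork(P0) -> P1. 2 ppages; refcounts: pp0:2 pp1:2
Op 2: read(P0, v0) -> 47. No state change.
Op 3: fork(P1) -> P2. 2 ppages; refcounts: pp0:3 pp1:3
Op 4: fork(P1) -> P3. 2 ppages; refcounts: pp0:4 pp1:4
Op 5: write(P0, v1, 158). refcount(pp1)=4>1 -> COPY to pp2. 3 ppages; refcounts: pp0:4 pp1:3 pp2:1
Op 6: read(P0, v1) -> 158. No state change.
Op 7: read(P0, v1) -> 158. No state change.
Op 8: write(P1, v0, 124). refcount(pp0)=4>1 -> COPY to pp3. 4 ppages; refcounts: pp0:3 pp1:3 pp2:1 pp3:1
P0: v0 -> pp0 = 47
P1: v0 -> pp3 = 124
P2: v0 -> pp0 = 47
P3: v0 -> pp0 = 47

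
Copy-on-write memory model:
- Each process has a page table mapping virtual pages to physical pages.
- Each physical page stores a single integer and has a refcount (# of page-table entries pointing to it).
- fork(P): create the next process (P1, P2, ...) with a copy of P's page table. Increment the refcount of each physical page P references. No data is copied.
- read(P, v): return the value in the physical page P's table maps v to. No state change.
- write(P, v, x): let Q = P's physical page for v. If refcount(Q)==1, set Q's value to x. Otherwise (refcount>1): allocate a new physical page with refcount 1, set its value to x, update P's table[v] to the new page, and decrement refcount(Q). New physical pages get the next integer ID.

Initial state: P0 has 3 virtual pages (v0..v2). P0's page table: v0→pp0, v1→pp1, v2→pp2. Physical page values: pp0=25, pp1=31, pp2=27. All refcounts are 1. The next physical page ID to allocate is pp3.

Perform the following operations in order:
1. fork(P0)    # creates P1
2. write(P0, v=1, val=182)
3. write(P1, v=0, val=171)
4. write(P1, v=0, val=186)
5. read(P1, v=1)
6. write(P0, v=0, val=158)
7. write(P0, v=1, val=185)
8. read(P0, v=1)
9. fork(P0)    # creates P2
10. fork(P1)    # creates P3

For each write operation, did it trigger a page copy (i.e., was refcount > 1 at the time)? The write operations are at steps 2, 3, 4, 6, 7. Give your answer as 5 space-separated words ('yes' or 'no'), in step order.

Op 1: fork(P0) -> P1. 3 ppages; refcounts: pp0:2 pp1:2 pp2:2
Op 2: write(P0, v1, 182). refcount(pp1)=2>1 -> COPY to pp3. 4 ppages; refcounts: pp0:2 pp1:1 pp2:2 pp3:1
Op 3: write(P1, v0, 171). refcount(pp0)=2>1 -> COPY to pp4. 5 ppages; refcounts: pp0:1 pp1:1 pp2:2 pp3:1 pp4:1
Op 4: write(P1, v0, 186). refcount(pp4)=1 -> write in place. 5 ppages; refcounts: pp0:1 pp1:1 pp2:2 pp3:1 pp4:1
Op 5: read(P1, v1) -> 31. No state change.
Op 6: write(P0, v0, 158). refcount(pp0)=1 -> write in place. 5 ppages; refcounts: pp0:1 pp1:1 pp2:2 pp3:1 pp4:1
Op 7: write(P0, v1, 185). refcount(pp3)=1 -> write in place. 5 ppages; refcounts: pp0:1 pp1:1 pp2:2 pp3:1 pp4:1
Op 8: read(P0, v1) -> 185. No state change.
Op 9: fork(P0) -> P2. 5 ppages; refcounts: pp0:2 pp1:1 pp2:3 pp3:2 pp4:1
Op 10: fork(P1) -> P3. 5 ppages; refcounts: pp0:2 pp1:2 pp2:4 pp3:2 pp4:2

yes yes no no no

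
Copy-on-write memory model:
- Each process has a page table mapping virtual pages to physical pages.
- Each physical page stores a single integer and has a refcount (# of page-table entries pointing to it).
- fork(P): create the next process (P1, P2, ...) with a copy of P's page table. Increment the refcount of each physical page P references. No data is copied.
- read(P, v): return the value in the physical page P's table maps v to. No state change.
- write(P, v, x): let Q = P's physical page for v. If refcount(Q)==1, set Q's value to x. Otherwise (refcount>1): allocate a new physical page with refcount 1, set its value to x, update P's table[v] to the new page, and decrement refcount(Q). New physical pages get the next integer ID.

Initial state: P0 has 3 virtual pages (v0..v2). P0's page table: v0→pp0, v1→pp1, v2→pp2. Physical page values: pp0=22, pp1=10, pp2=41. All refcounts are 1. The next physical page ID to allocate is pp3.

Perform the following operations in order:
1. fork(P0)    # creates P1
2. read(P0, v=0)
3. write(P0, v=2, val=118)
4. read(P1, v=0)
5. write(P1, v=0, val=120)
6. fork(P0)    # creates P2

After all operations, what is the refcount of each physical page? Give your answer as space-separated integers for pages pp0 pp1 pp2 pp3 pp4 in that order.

Answer: 2 3 1 2 1

Derivation:
Op 1: fork(P0) -> P1. 3 ppages; refcounts: pp0:2 pp1:2 pp2:2
Op 2: read(P0, v0) -> 22. No state change.
Op 3: write(P0, v2, 118). refcount(pp2)=2>1 -> COPY to pp3. 4 ppages; refcounts: pp0:2 pp1:2 pp2:1 pp3:1
Op 4: read(P1, v0) -> 22. No state change.
Op 5: write(P1, v0, 120). refcount(pp0)=2>1 -> COPY to pp4. 5 ppages; refcounts: pp0:1 pp1:2 pp2:1 pp3:1 pp4:1
Op 6: fork(P0) -> P2. 5 ppages; refcounts: pp0:2 pp1:3 pp2:1 pp3:2 pp4:1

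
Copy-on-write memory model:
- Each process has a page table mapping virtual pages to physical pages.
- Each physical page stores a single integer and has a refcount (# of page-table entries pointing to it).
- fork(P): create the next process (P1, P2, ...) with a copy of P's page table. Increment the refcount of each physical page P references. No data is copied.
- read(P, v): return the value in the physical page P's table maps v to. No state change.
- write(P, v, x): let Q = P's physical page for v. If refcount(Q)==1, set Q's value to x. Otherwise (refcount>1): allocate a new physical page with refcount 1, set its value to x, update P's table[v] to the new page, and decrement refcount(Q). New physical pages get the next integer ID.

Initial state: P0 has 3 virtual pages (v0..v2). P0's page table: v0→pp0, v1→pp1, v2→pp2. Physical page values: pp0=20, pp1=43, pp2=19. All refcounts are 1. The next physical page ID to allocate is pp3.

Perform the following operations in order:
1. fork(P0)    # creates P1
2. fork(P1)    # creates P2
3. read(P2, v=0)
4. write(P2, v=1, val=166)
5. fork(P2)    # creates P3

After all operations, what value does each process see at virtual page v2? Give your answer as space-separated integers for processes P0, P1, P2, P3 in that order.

Answer: 19 19 19 19

Derivation:
Op 1: fork(P0) -> P1. 3 ppages; refcounts: pp0:2 pp1:2 pp2:2
Op 2: fork(P1) -> P2. 3 ppages; refcounts: pp0:3 pp1:3 pp2:3
Op 3: read(P2, v0) -> 20. No state change.
Op 4: write(P2, v1, 166). refcount(pp1)=3>1 -> COPY to pp3. 4 ppages; refcounts: pp0:3 pp1:2 pp2:3 pp3:1
Op 5: fork(P2) -> P3. 4 ppages; refcounts: pp0:4 pp1:2 pp2:4 pp3:2
P0: v2 -> pp2 = 19
P1: v2 -> pp2 = 19
P2: v2 -> pp2 = 19
P3: v2 -> pp2 = 19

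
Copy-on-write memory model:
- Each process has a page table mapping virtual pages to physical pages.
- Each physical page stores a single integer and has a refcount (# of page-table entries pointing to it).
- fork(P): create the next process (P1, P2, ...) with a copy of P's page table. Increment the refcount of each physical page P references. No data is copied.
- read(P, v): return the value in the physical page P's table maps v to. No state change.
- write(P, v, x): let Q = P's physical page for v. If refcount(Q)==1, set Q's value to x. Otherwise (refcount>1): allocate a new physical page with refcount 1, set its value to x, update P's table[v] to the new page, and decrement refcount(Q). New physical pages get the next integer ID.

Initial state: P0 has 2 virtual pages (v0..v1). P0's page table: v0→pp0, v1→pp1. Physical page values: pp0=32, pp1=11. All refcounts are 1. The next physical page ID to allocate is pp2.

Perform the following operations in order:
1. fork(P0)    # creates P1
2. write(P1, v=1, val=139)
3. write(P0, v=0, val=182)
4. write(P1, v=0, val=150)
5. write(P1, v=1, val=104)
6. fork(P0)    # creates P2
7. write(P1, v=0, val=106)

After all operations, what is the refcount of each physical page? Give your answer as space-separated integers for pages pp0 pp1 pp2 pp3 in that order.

Answer: 1 2 1 2

Derivation:
Op 1: fork(P0) -> P1. 2 ppages; refcounts: pp0:2 pp1:2
Op 2: write(P1, v1, 139). refcount(pp1)=2>1 -> COPY to pp2. 3 ppages; refcounts: pp0:2 pp1:1 pp2:1
Op 3: write(P0, v0, 182). refcount(pp0)=2>1 -> COPY to pp3. 4 ppages; refcounts: pp0:1 pp1:1 pp2:1 pp3:1
Op 4: write(P1, v0, 150). refcount(pp0)=1 -> write in place. 4 ppages; refcounts: pp0:1 pp1:1 pp2:1 pp3:1
Op 5: write(P1, v1, 104). refcount(pp2)=1 -> write in place. 4 ppages; refcounts: pp0:1 pp1:1 pp2:1 pp3:1
Op 6: fork(P0) -> P2. 4 ppages; refcounts: pp0:1 pp1:2 pp2:1 pp3:2
Op 7: write(P1, v0, 106). refcount(pp0)=1 -> write in place. 4 ppages; refcounts: pp0:1 pp1:2 pp2:1 pp3:2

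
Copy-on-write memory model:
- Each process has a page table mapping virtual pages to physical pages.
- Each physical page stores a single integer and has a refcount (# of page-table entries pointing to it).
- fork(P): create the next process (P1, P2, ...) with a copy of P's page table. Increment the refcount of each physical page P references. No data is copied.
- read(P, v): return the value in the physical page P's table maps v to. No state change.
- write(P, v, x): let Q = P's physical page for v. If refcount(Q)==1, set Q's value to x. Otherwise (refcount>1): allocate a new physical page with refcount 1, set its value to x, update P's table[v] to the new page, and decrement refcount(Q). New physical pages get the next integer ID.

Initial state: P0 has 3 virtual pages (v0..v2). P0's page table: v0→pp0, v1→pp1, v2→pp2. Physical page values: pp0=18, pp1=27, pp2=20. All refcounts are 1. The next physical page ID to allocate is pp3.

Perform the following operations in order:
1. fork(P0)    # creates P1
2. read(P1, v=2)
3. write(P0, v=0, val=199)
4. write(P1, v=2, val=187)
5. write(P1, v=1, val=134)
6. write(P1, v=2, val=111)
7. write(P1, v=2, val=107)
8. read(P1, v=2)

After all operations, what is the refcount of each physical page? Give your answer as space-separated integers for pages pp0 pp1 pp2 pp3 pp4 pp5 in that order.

Op 1: fork(P0) -> P1. 3 ppages; refcounts: pp0:2 pp1:2 pp2:2
Op 2: read(P1, v2) -> 20. No state change.
Op 3: write(P0, v0, 199). refcount(pp0)=2>1 -> COPY to pp3. 4 ppages; refcounts: pp0:1 pp1:2 pp2:2 pp3:1
Op 4: write(P1, v2, 187). refcount(pp2)=2>1 -> COPY to pp4. 5 ppages; refcounts: pp0:1 pp1:2 pp2:1 pp3:1 pp4:1
Op 5: write(P1, v1, 134). refcount(pp1)=2>1 -> COPY to pp5. 6 ppages; refcounts: pp0:1 pp1:1 pp2:1 pp3:1 pp4:1 pp5:1
Op 6: write(P1, v2, 111). refcount(pp4)=1 -> write in place. 6 ppages; refcounts: pp0:1 pp1:1 pp2:1 pp3:1 pp4:1 pp5:1
Op 7: write(P1, v2, 107). refcount(pp4)=1 -> write in place. 6 ppages; refcounts: pp0:1 pp1:1 pp2:1 pp3:1 pp4:1 pp5:1
Op 8: read(P1, v2) -> 107. No state change.

Answer: 1 1 1 1 1 1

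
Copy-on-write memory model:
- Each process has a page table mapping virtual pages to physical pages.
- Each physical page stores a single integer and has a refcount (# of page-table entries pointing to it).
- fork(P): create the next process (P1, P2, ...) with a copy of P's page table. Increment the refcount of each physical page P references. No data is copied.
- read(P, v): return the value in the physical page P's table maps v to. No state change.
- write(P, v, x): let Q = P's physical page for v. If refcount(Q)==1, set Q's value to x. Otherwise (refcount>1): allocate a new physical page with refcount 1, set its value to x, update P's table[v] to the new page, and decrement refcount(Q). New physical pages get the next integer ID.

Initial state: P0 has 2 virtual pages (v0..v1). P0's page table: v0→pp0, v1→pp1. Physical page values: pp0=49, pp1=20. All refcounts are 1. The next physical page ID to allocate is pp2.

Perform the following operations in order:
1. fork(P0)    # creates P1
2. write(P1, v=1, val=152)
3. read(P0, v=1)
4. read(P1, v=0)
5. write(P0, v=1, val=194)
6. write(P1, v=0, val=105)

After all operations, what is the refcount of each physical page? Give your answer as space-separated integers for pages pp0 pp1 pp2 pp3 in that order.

Answer: 1 1 1 1

Derivation:
Op 1: fork(P0) -> P1. 2 ppages; refcounts: pp0:2 pp1:2
Op 2: write(P1, v1, 152). refcount(pp1)=2>1 -> COPY to pp2. 3 ppages; refcounts: pp0:2 pp1:1 pp2:1
Op 3: read(P0, v1) -> 20. No state change.
Op 4: read(P1, v0) -> 49. No state change.
Op 5: write(P0, v1, 194). refcount(pp1)=1 -> write in place. 3 ppages; refcounts: pp0:2 pp1:1 pp2:1
Op 6: write(P1, v0, 105). refcount(pp0)=2>1 -> COPY to pp3. 4 ppages; refcounts: pp0:1 pp1:1 pp2:1 pp3:1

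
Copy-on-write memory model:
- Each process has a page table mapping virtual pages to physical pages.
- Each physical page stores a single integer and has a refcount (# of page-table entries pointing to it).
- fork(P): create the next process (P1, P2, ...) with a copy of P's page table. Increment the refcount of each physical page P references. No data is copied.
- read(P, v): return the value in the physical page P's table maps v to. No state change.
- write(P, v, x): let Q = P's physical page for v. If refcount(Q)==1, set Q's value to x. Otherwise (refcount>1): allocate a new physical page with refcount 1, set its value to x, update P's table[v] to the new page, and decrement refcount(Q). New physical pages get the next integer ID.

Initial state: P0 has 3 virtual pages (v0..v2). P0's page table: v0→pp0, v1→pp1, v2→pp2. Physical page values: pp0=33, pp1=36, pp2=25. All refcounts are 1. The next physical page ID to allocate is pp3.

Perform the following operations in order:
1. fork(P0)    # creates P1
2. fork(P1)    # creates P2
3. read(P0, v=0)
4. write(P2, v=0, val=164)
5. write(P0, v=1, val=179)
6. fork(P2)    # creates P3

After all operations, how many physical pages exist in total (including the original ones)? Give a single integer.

Op 1: fork(P0) -> P1. 3 ppages; refcounts: pp0:2 pp1:2 pp2:2
Op 2: fork(P1) -> P2. 3 ppages; refcounts: pp0:3 pp1:3 pp2:3
Op 3: read(P0, v0) -> 33. No state change.
Op 4: write(P2, v0, 164). refcount(pp0)=3>1 -> COPY to pp3. 4 ppages; refcounts: pp0:2 pp1:3 pp2:3 pp3:1
Op 5: write(P0, v1, 179). refcount(pp1)=3>1 -> COPY to pp4. 5 ppages; refcounts: pp0:2 pp1:2 pp2:3 pp3:1 pp4:1
Op 6: fork(P2) -> P3. 5 ppages; refcounts: pp0:2 pp1:3 pp2:4 pp3:2 pp4:1

Answer: 5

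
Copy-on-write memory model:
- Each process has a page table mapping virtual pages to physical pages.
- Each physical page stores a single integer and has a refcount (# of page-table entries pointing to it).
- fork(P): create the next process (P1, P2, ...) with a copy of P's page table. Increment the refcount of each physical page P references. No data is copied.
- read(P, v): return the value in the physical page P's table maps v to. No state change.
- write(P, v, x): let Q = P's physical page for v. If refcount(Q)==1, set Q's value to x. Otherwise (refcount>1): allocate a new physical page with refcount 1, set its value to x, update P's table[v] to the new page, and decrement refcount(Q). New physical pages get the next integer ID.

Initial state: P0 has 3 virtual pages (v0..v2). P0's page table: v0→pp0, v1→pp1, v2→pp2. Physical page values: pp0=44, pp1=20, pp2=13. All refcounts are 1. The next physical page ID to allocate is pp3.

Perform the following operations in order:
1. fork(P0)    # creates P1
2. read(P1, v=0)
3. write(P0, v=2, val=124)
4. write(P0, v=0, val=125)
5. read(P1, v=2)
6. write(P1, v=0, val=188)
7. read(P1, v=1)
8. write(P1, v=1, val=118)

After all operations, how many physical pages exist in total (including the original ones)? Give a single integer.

Op 1: fork(P0) -> P1. 3 ppages; refcounts: pp0:2 pp1:2 pp2:2
Op 2: read(P1, v0) -> 44. No state change.
Op 3: write(P0, v2, 124). refcount(pp2)=2>1 -> COPY to pp3. 4 ppages; refcounts: pp0:2 pp1:2 pp2:1 pp3:1
Op 4: write(P0, v0, 125). refcount(pp0)=2>1 -> COPY to pp4. 5 ppages; refcounts: pp0:1 pp1:2 pp2:1 pp3:1 pp4:1
Op 5: read(P1, v2) -> 13. No state change.
Op 6: write(P1, v0, 188). refcount(pp0)=1 -> write in place. 5 ppages; refcounts: pp0:1 pp1:2 pp2:1 pp3:1 pp4:1
Op 7: read(P1, v1) -> 20. No state change.
Op 8: write(P1, v1, 118). refcount(pp1)=2>1 -> COPY to pp5. 6 ppages; refcounts: pp0:1 pp1:1 pp2:1 pp3:1 pp4:1 pp5:1

Answer: 6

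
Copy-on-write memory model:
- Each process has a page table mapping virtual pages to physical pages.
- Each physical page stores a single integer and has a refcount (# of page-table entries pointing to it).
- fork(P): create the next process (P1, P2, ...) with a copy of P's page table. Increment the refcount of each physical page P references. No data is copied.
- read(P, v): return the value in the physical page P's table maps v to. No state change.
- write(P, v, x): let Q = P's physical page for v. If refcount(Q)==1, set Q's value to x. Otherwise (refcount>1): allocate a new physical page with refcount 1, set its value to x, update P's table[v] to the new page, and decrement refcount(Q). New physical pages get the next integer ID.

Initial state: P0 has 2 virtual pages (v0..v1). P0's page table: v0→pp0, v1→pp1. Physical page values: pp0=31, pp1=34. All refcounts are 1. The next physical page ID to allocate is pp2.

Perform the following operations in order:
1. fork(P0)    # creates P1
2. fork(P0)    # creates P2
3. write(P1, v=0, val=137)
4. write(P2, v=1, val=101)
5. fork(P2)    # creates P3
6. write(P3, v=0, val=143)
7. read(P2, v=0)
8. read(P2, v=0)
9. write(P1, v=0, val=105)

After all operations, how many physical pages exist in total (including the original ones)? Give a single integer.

Op 1: fork(P0) -> P1. 2 ppages; refcounts: pp0:2 pp1:2
Op 2: fork(P0) -> P2. 2 ppages; refcounts: pp0:3 pp1:3
Op 3: write(P1, v0, 137). refcount(pp0)=3>1 -> COPY to pp2. 3 ppages; refcounts: pp0:2 pp1:3 pp2:1
Op 4: write(P2, v1, 101). refcount(pp1)=3>1 -> COPY to pp3. 4 ppages; refcounts: pp0:2 pp1:2 pp2:1 pp3:1
Op 5: fork(P2) -> P3. 4 ppages; refcounts: pp0:3 pp1:2 pp2:1 pp3:2
Op 6: write(P3, v0, 143). refcount(pp0)=3>1 -> COPY to pp4. 5 ppages; refcounts: pp0:2 pp1:2 pp2:1 pp3:2 pp4:1
Op 7: read(P2, v0) -> 31. No state change.
Op 8: read(P2, v0) -> 31. No state change.
Op 9: write(P1, v0, 105). refcount(pp2)=1 -> write in place. 5 ppages; refcounts: pp0:2 pp1:2 pp2:1 pp3:2 pp4:1

Answer: 5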